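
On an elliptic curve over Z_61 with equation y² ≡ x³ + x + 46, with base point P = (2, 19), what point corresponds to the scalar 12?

Repeated addition: build up to 12P.
2P: tangent at (2, 19): λ = (3·2² + 1)/(2·19) ≡ 13/38. 38⁻¹ ≡ 53 (mod 61) since 38·53 = 2014 ≡ 1, so λ ≡ 13·53 ≡ 18.
  x = λ² - 2 - 2 = 324 - 4 ≡ 15; y = λ·(2 - 15) - 19 ≡ 52. → (15, 52)
3P: (15, 52) + (2, 19). λ = (19 - 52)/(2 - 15) ≡ 28/48 mod 61. 48⁻¹ ≡ 14 (mod 61), so λ ≡ 26.
  x = λ² - 15 - 2 = 676 - 17 ≡ 49; y = λ·(15 - 49) - 52 ≡ 40. → (49, 40)
4P: (49, 40) + (2, 19). λ = (19 - 40)/(2 - 49) ≡ 40/14 mod 61. 14⁻¹ ≡ 48 (mod 61), so λ ≡ 29.
  x = λ² - 49 - 2 = 841 - 51 ≡ 58; y = λ·(49 - 58) - 40 ≡ 4. → (58, 4)
5P: (58, 4) + (2, 19). λ = (19 - 4)/(2 - 58) ≡ 15/5 mod 61. 5⁻¹ ≡ 49 (mod 61), so λ ≡ 3.
  x = λ² - 58 - 2 = 9 - 60 ≡ 10; y = λ·(58 - 10) - 4 ≡ 18. → (10, 18)
6P: (10, 18) + (2, 19). λ = (19 - 18)/(2 - 10) ≡ 1/53 mod 61. 53⁻¹ ≡ 38 (mod 61) since 53·38 = 2014 ≡ 1, so λ ≡ 38.
  x = λ² - 10 - 2 = 1444 - 12 ≡ 29; y = λ·(10 - 29) - 18 ≡ 53. → (29, 53)
7P: (29, 53) + (2, 19). λ = (19 - 53)/(2 - 29) ≡ 27/34 mod 61. 34⁻¹ ≡ 9 (mod 61), so λ ≡ 60.
  x = λ² - 29 - 2 = 3600 - 31 ≡ 31; y = λ·(29 - 31) - 53 ≡ 10. → (31, 10)
8P: (31, 10) + (2, 19). λ = (19 - 10)/(2 - 31) ≡ 9/32 mod 61. 32⁻¹ ≡ 21 (mod 61), so λ ≡ 6.
  x = λ² - 31 - 2 = 36 - 33 ≡ 3; y = λ·(31 - 3) - 10 ≡ 36. → (3, 36)
9P: (3, 36) + (2, 19). λ = (19 - 36)/(2 - 3) ≡ 44/60 mod 61. 60⁻¹ ≡ 60 (mod 61), so λ ≡ 17.
  x = λ² - 3 - 2 = 289 - 5 ≡ 40; y = λ·(3 - 40) - 36 ≡ 6. → (40, 6)
10P: (40, 6) + (2, 19). λ = (19 - 6)/(2 - 40) ≡ 13/23 mod 61. 23⁻¹ ≡ 8 (mod 61) since 23·8 = 184 ≡ 1, so λ ≡ 43.
  x = λ² - 40 - 2 = 1849 - 42 ≡ 38; y = λ·(40 - 38) - 6 ≡ 19. → (38, 19)
11P: (38, 19) + (2, 19). λ = (19 - 19)/(2 - 38) ≡ 0/25 mod 61. 25⁻¹ ≡ 22 (mod 61), so λ ≡ 0.
  x = λ² - 38 - 2 = 0 - 40 ≡ 21; y = λ·(38 - 21) - 19 ≡ 42. → (21, 42)
12P: (21, 42) + (2, 19). λ = (19 - 42)/(2 - 21) ≡ 38/42 mod 61. 42⁻¹ ≡ 16 (mod 61), so λ ≡ 59.
  x = λ² - 21 - 2 = 3481 - 23 ≡ 42; y = λ·(21 - 42) - 42 ≡ 0. → (42, 0)

(42, 0)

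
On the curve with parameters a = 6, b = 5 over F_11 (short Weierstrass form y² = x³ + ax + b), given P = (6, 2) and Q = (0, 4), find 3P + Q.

First 3P:
Repeated addition: build up to 3P.
2P: tangent at (6, 2): λ = (3·6² + 6)/(2·2) ≡ 4/4. 4⁻¹ ≡ 3 (mod 11), so λ ≡ 4·3 ≡ 1.
  x = λ² - 6 - 6 = 1 - 12 ≡ 0; y = λ·(6 - 0) - 2 ≡ 4. → (0, 4)
3P: (0, 4) + (6, 2). λ = (2 - 4)/(6 - 0) ≡ 9/6 mod 11. 6⁻¹ ≡ 2 (mod 11) since 6·2 = 12 ≡ 1, so λ ≡ 7.
  x = λ² - 0 - 6 = 49 - 6 ≡ 10; y = λ·(0 - 10) - 4 ≡ 3. → (10, 3)
3P = (10, 3).
Finally 3P + Q:
(10, 3) + (0, 4). λ = (4 - 3)/(0 - 10) ≡ 1/1 mod 11. 1⁻¹ ≡ 1 (mod 11) since 1·1 = 1 ≡ 1, so λ ≡ 1.
  x = λ² - 10 - 0 = 1 - 10 ≡ 2; y = λ·(10 - 2) - 3 ≡ 5. → (2, 5)

(2, 5)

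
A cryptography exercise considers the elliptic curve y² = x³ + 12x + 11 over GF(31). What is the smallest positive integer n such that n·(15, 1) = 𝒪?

2P: tangent at (15, 1): λ = (3·15² + 12)/(2·1) ≡ 5/2. 2⁻¹ ≡ 16 (mod 31) since 2·16 = 32 ≡ 1, so λ ≡ 5·16 ≡ 18.
  x = λ² - 15 - 15 = 324 - 30 ≡ 15; y = λ·(15 - 15) - 1 ≡ 30. → (15, 30)
3P: (15, 30) + (15, 1): same x and y₁ ≡ -y₂, so the sum is 𝒪.
3P = 𝒪, so the order is 3.

3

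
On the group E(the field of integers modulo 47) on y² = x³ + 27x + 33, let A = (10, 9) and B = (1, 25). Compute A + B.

(10, 9) + (1, 25). λ = (25 - 9)/(1 - 10) ≡ 16/38 mod 47. 38⁻¹ ≡ 26 (mod 47), so λ ≡ 40.
  x = λ² - 10 - 1 = 1600 - 11 ≡ 38; y = λ·(10 - 38) - 9 ≡ 46. → (38, 46)

(38, 46)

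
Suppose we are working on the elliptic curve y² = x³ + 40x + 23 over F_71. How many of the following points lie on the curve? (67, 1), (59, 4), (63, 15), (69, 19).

(67, 1): 1² ≡ 1, rhs ≡ 12 → off.
(59, 4): 4² ≡ 16, rhs ≡ 16 → on.
(63, 15): 15² ≡ 12, rhs ≡ 43 → off.
(69, 19): 19² ≡ 6, rhs ≡ 6 → on.

2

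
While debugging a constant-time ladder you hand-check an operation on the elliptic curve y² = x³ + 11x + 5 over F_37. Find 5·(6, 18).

Write G = (6, 18).
Repeated addition: build up to 5G.
2G: tangent at (6, 18): λ = (3·6² + 11)/(2·18) ≡ 8/36. 36⁻¹ ≡ 36 (mod 37), so λ ≡ 8·36 ≡ 29.
  x = λ² - 6 - 6 = 841 - 12 ≡ 15; y = λ·(6 - 15) - 18 ≡ 17. → (15, 17)
3G: (15, 17) + (6, 18). λ = (18 - 17)/(6 - 15) ≡ 1/28 mod 37. 28⁻¹ ≡ 4 (mod 37), so λ ≡ 4.
  x = λ² - 15 - 6 = 16 - 21 ≡ 32; y = λ·(15 - 32) - 17 ≡ 26. → (32, 26)
4G: (32, 26) + (6, 18). λ = (18 - 26)/(6 - 32) ≡ 29/11 mod 37. 11⁻¹ ≡ 27 (mod 37) since 11·27 = 297 ≡ 1, so λ ≡ 6.
  x = λ² - 32 - 6 = 36 - 38 ≡ 35; y = λ·(32 - 35) - 26 ≡ 30. → (35, 30)
5G: (35, 30) + (6, 18). λ = (18 - 30)/(6 - 35) ≡ 25/8 mod 37. 8⁻¹ ≡ 14 (mod 37) since 8·14 = 112 ≡ 1, so λ ≡ 17.
  x = λ² - 35 - 6 = 289 - 41 ≡ 26; y = λ·(35 - 26) - 30 ≡ 12. → (26, 12)

(26, 12)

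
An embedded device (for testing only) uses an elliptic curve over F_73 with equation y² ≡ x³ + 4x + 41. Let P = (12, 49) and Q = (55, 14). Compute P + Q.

(12, 49) + (55, 14). λ = (14 - 49)/(55 - 12) ≡ 38/43 mod 73. 43⁻¹ ≡ 17 (mod 73), so λ ≡ 62.
  x = λ² - 12 - 55 = 3844 - 67 ≡ 54; y = λ·(12 - 54) - 49 ≡ 48. → (54, 48)

(54, 48)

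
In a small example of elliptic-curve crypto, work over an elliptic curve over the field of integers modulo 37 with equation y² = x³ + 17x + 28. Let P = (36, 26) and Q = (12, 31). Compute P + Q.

(36, 26) + (12, 31). λ = (31 - 26)/(12 - 36) ≡ 5/13 mod 37. 13⁻¹ ≡ 20 (mod 37), so λ ≡ 26.
  x = λ² - 36 - 12 = 676 - 48 ≡ 36; y = λ·(36 - 36) - 26 ≡ 11. → (36, 11)

(36, 11)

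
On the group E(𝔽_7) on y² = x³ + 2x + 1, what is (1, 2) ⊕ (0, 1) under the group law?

(0, 6)

(1, 2) + (0, 1). λ = (1 - 2)/(0 - 1) ≡ 6/6 mod 7. 6⁻¹ ≡ 6 (mod 7) since 6·6 = 36 ≡ 1, so λ ≡ 1.
  x = λ² - 1 - 0 = 1 - 1 ≡ 0; y = λ·(1 - 0) - 2 ≡ 6. → (0, 6)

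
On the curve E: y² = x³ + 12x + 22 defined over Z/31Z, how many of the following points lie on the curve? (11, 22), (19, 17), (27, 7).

1

(11, 22): 22² ≡ 19, rhs ≡ 28 → off.
(19, 17): 17² ≡ 10, rhs ≡ 10 → on.
(27, 7): 7² ≡ 18, rhs ≡ 3 → off.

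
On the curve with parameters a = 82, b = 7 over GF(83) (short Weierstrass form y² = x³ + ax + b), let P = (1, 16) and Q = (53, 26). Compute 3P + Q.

First 3P:
Repeated addition: build up to 3P.
2P: tangent at (1, 16): λ = (3·1² + 82)/(2·16) ≡ 2/32. 32⁻¹ ≡ 13 (mod 83), so λ ≡ 2·13 ≡ 26.
  x = λ² - 1 - 1 = 676 - 2 ≡ 10; y = λ·(1 - 10) - 16 ≡ 82. → (10, 82)
3P: (10, 82) + (1, 16). λ = (16 - 82)/(1 - 10) ≡ 17/74 mod 83. 74⁻¹ ≡ 46 (mod 83), so λ ≡ 35.
  x = λ² - 10 - 1 = 1225 - 11 ≡ 52; y = λ·(10 - 52) - 82 ≡ 25. → (52, 25)
3P = (52, 25).
Finally 3P + Q:
(52, 25) + (53, 26). λ = (26 - 25)/(53 - 52) ≡ 1/1 mod 83. 1⁻¹ ≡ 1 (mod 83) since 1·1 = 1 ≡ 1, so λ ≡ 1.
  x = λ² - 52 - 53 = 1 - 105 ≡ 62; y = λ·(52 - 62) - 25 ≡ 48. → (62, 48)

(62, 48)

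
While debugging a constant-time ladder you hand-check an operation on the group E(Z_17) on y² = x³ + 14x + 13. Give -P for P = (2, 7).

(2, 10)

-(2, 7) = (2, -7 mod 17) = (2, 10).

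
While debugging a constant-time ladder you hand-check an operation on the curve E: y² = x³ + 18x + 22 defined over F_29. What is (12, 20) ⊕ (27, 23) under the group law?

(26, 12)

(12, 20) + (27, 23). λ = (23 - 20)/(27 - 12) ≡ 3/15 mod 29. 15⁻¹ ≡ 2 (mod 29), so λ ≡ 6.
  x = λ² - 12 - 27 = 36 - 39 ≡ 26; y = λ·(12 - 26) - 20 ≡ 12. → (26, 12)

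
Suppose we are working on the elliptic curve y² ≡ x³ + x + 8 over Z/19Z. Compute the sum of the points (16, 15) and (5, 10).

(7, 15)

(16, 15) + (5, 10). λ = (10 - 15)/(5 - 16) ≡ 14/8 mod 19. 8⁻¹ ≡ 12 (mod 19), so λ ≡ 16.
  x = λ² - 16 - 5 = 256 - 21 ≡ 7; y = λ·(16 - 7) - 15 ≡ 15. → (7, 15)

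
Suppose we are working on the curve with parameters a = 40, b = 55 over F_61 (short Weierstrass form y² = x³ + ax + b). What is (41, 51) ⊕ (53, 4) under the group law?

(48, 12)

(41, 51) + (53, 4). λ = (4 - 51)/(53 - 41) ≡ 14/12 mod 61. 12⁻¹ ≡ 56 (mod 61) since 12·56 = 672 ≡ 1, so λ ≡ 52.
  x = λ² - 41 - 53 = 2704 - 94 ≡ 48; y = λ·(41 - 48) - 51 ≡ 12. → (48, 12)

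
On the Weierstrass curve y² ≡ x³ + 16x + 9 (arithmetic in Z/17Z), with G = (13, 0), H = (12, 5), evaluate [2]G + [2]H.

(9, 7)

First 2G:
Repeated addition: build up to 2G.
2G: (13, 0) + (13, 0): same x and y₁ ≡ -y₂, so the sum is O.
2G = O.
Next 2H:
Repeated addition: build up to 2H.
2H: tangent at (12, 5): λ = (3·12² + 16)/(2·5) ≡ 6/10. 10⁻¹ ≡ 12 (mod 17), so λ ≡ 6·12 ≡ 4.
  x = λ² - 12 - 12 = 16 - 24 ≡ 9; y = λ·(12 - 9) - 5 ≡ 7. → (9, 7)
2H = (9, 7).
Finally 2G + 2H:
O + (9, 7) = (9, 7) (identity).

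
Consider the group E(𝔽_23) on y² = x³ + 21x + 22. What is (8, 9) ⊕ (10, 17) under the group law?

(8, 9) + (10, 17). λ = (17 - 9)/(10 - 8) ≡ 8/2 mod 23. 2⁻¹ ≡ 12 (mod 23), so λ ≡ 4.
  x = λ² - 8 - 10 = 16 - 18 ≡ 21; y = λ·(8 - 21) - 9 ≡ 8. → (21, 8)

(21, 8)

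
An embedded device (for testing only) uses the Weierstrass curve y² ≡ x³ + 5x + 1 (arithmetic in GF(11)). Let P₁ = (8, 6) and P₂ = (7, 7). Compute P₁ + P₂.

(8, 6) + (7, 7). λ = (7 - 6)/(7 - 8) ≡ 1/10 mod 11. 10⁻¹ ≡ 10 (mod 11), so λ ≡ 10.
  x = λ² - 8 - 7 = 100 - 15 ≡ 8; y = λ·(8 - 8) - 6 ≡ 5. → (8, 5)

(8, 5)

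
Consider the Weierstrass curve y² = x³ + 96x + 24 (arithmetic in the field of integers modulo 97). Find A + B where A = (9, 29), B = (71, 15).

(9, 29) + (71, 15). λ = (15 - 29)/(71 - 9) ≡ 83/62 mod 97. 62⁻¹ ≡ 36 (mod 97), so λ ≡ 78.
  x = λ² - 9 - 71 = 6084 - 80 ≡ 87; y = λ·(9 - 87) - 29 ≡ 95. → (87, 95)

(87, 95)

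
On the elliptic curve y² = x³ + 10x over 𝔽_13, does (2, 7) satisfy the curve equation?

y² = 7² ≡ 10; x³ + 10x + 0 = 28 ≡ 2 (mod 13). 10 ≠ 2.

no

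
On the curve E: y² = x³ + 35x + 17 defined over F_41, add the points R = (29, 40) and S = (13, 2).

(4, 4)

(29, 40) + (13, 2). λ = (2 - 40)/(13 - 29) ≡ 3/25 mod 41. 25⁻¹ ≡ 23 (mod 41) since 25·23 = 575 ≡ 1, so λ ≡ 28.
  x = λ² - 29 - 13 = 784 - 42 ≡ 4; y = λ·(29 - 4) - 40 ≡ 4. → (4, 4)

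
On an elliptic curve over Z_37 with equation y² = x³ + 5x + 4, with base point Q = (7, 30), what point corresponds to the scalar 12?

Repeated addition: build up to 12Q.
2Q: tangent at (7, 30): λ = (3·7² + 5)/(2·30) ≡ 4/23. 23⁻¹ ≡ 29 (mod 37), so λ ≡ 4·29 ≡ 5.
  x = λ² - 7 - 7 = 25 - 14 ≡ 11; y = λ·(7 - 11) - 30 ≡ 24. → (11, 24)
3Q: (11, 24) + (7, 30). λ = (30 - 24)/(7 - 11) ≡ 6/33 mod 37. 33⁻¹ ≡ 9 (mod 37), so λ ≡ 17.
  x = λ² - 11 - 7 = 289 - 18 ≡ 12; y = λ·(11 - 12) - 24 ≡ 33. → (12, 33)
4Q: (12, 33) + (7, 30). λ = (30 - 33)/(7 - 12) ≡ 34/32 mod 37. 32⁻¹ ≡ 22 (mod 37) since 32·22 = 704 ≡ 1, so λ ≡ 8.
  x = λ² - 12 - 7 = 64 - 19 ≡ 8; y = λ·(12 - 8) - 33 ≡ 36. → (8, 36)
5Q: (8, 36) + (7, 30). λ = (30 - 36)/(7 - 8) ≡ 31/36 mod 37. 36⁻¹ ≡ 36 (mod 37) since 36·36 = 1296 ≡ 1, so λ ≡ 6.
  x = λ² - 8 - 7 = 36 - 15 ≡ 21; y = λ·(8 - 21) - 36 ≡ 34. → (21, 34)
6Q: (21, 34) + (7, 30). λ = (30 - 34)/(7 - 21) ≡ 33/23 mod 37. 23⁻¹ ≡ 29 (mod 37), so λ ≡ 32.
  x = λ² - 21 - 7 = 1024 - 28 ≡ 34; y = λ·(21 - 34) - 34 ≡ 31. → (34, 31)
7Q: (34, 31) + (7, 30). λ = (30 - 31)/(7 - 34) ≡ 36/10 mod 37. 10⁻¹ ≡ 26 (mod 37), so λ ≡ 11.
  x = λ² - 34 - 7 = 121 - 41 ≡ 6; y = λ·(34 - 6) - 31 ≡ 18. → (6, 18)
8Q: (6, 18) + (7, 30). λ = (30 - 18)/(7 - 6) ≡ 12/1 mod 37. 1⁻¹ ≡ 1 (mod 37), so λ ≡ 12.
  x = λ² - 6 - 7 = 144 - 13 ≡ 20; y = λ·(6 - 20) - 18 ≡ 36. → (20, 36)
9Q: (20, 36) + (7, 30). λ = (30 - 36)/(7 - 20) ≡ 31/24 mod 37. 24⁻¹ ≡ 17 (mod 37) since 24·17 = 408 ≡ 1, so λ ≡ 9.
  x = λ² - 20 - 7 = 81 - 27 ≡ 17; y = λ·(20 - 17) - 36 ≡ 28. → (17, 28)
10Q: (17, 28) + (7, 30). λ = (30 - 28)/(7 - 17) ≡ 2/27 mod 37. 27⁻¹ ≡ 11 (mod 37), so λ ≡ 22.
  x = λ² - 17 - 7 = 484 - 24 ≡ 16; y = λ·(17 - 16) - 28 ≡ 31. → (16, 31)
11Q: (16, 31) + (7, 30). λ = (30 - 31)/(7 - 16) ≡ 36/28 mod 37. 28⁻¹ ≡ 4 (mod 37), so λ ≡ 33.
  x = λ² - 16 - 7 = 1089 - 23 ≡ 30; y = λ·(16 - 30) - 31 ≡ 25. → (30, 25)
12Q: (30, 25) + (7, 30). λ = (30 - 25)/(7 - 30) ≡ 5/14 mod 37. 14⁻¹ ≡ 8 (mod 37) since 14·8 = 112 ≡ 1, so λ ≡ 3.
  x = λ² - 30 - 7 = 9 - 37 ≡ 9; y = λ·(30 - 9) - 25 ≡ 1. → (9, 1)

(9, 1)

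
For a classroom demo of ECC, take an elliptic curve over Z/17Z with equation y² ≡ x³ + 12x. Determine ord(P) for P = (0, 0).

2P: (0, 0) + (0, 0): same x and y₁ ≡ -y₂, so the sum is O.
2P = O, so the order is 2.

2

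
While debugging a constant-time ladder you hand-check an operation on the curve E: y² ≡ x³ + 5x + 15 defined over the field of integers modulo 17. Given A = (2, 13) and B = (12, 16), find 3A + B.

(13, 13)

First 3A:
Repeated addition: build up to 3A.
2A: tangent at (2, 13): λ = (3·2² + 5)/(2·13) ≡ 0/9. 9⁻¹ ≡ 2 (mod 17) since 9·2 = 18 ≡ 1, so λ ≡ 0·2 ≡ 0.
  x = λ² - 2 - 2 = 0 - 4 ≡ 13; y = λ·(2 - 13) - 13 ≡ 4. → (13, 4)
3A: (13, 4) + (2, 13). λ = (13 - 4)/(2 - 13) ≡ 9/6 mod 17. 6⁻¹ ≡ 3 (mod 17) since 6·3 = 18 ≡ 1, so λ ≡ 10.
  x = λ² - 13 - 2 = 100 - 15 ≡ 0; y = λ·(13 - 0) - 4 ≡ 7. → (0, 7)
3A = (0, 7).
Finally 3A + B:
(0, 7) + (12, 16). λ = (16 - 7)/(12 - 0) ≡ 9/12 mod 17. 12⁻¹ ≡ 10 (mod 17) since 12·10 = 120 ≡ 1, so λ ≡ 5.
  x = λ² - 0 - 12 = 25 - 12 ≡ 13; y = λ·(0 - 13) - 7 ≡ 13. → (13, 13)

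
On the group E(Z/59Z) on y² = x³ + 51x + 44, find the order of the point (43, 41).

11

2P: tangent at (43, 41): λ = (3·43² + 51)/(2·41) ≡ 52/23. 23⁻¹ ≡ 18 (mod 59), so λ ≡ 52·18 ≡ 51.
  x = λ² - 43 - 43 = 2601 - 86 ≡ 37; y = λ·(43 - 37) - 41 ≡ 29. → (37, 29)
3P: (37, 29) + (43, 41). λ = (41 - 29)/(43 - 37) ≡ 12/6 mod 59. 6⁻¹ ≡ 10 (mod 59) since 6·10 = 60 ≡ 1, so λ ≡ 2.
  x = λ² - 37 - 43 = 4 - 80 ≡ 42; y = λ·(37 - 42) - 29 ≡ 20. → (42, 20)
4P: (42, 20) + (43, 41). λ = (41 - 20)/(43 - 42) ≡ 21/1 mod 59. 1⁻¹ ≡ 1 (mod 59) since 1·1 = 1 ≡ 1, so λ ≡ 21.
  x = λ² - 42 - 43 = 441 - 85 ≡ 2; y = λ·(42 - 2) - 20 ≡ 53. → (2, 53)
5P: (2, 53) + (43, 41). λ = (41 - 53)/(43 - 2) ≡ 47/41 mod 59. 41⁻¹ ≡ 36 (mod 59) since 41·36 = 1476 ≡ 1, so λ ≡ 40.
  x = λ² - 2 - 43 = 1600 - 45 ≡ 21; y = λ·(2 - 21) - 53 ≡ 13. → (21, 13)
6P: (21, 13) + (43, 41). λ = (41 - 13)/(43 - 21) ≡ 28/22 mod 59. 22⁻¹ ≡ 51 (mod 59), so λ ≡ 12.
  x = λ² - 21 - 43 = 144 - 64 ≡ 21; y = λ·(21 - 21) - 13 ≡ 46. → (21, 46)
7P: (21, 46) + (43, 41). λ = (41 - 46)/(43 - 21) ≡ 54/22 mod 59. 22⁻¹ ≡ 51 (mod 59), so λ ≡ 40.
  x = λ² - 21 - 43 = 1600 - 64 ≡ 2; y = λ·(21 - 2) - 46 ≡ 6. → (2, 6)
8P: (2, 6) + (43, 41). λ = (41 - 6)/(43 - 2) ≡ 35/41 mod 59. 41⁻¹ ≡ 36 (mod 59), so λ ≡ 21.
  x = λ² - 2 - 43 = 441 - 45 ≡ 42; y = λ·(2 - 42) - 6 ≡ 39. → (42, 39)
9P: (42, 39) + (43, 41). λ = (41 - 39)/(43 - 42) ≡ 2/1 mod 59. 1⁻¹ ≡ 1 (mod 59), so λ ≡ 2.
  x = λ² - 42 - 43 = 4 - 85 ≡ 37; y = λ·(42 - 37) - 39 ≡ 30. → (37, 30)
10P: (37, 30) + (43, 41). λ = (41 - 30)/(43 - 37) ≡ 11/6 mod 59. 6⁻¹ ≡ 10 (mod 59), so λ ≡ 51.
  x = λ² - 37 - 43 = 2601 - 80 ≡ 43; y = λ·(37 - 43) - 30 ≡ 18. → (43, 18)
11P: (43, 18) + (43, 41): same x and y₁ ≡ -y₂, so the sum is O.
11P = O, so the order is 11.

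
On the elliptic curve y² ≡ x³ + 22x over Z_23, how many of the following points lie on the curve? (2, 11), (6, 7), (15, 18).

(2, 11): 11² ≡ 6, rhs ≡ 6 → on.
(6, 7): 7² ≡ 3, rhs ≡ 3 → on.
(15, 18): 18² ≡ 2, rhs ≡ 2 → on.

3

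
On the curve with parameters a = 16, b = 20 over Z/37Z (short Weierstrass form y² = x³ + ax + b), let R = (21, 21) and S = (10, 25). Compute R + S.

(15, 34)

(21, 21) + (10, 25). λ = (25 - 21)/(10 - 21) ≡ 4/26 mod 37. 26⁻¹ ≡ 10 (mod 37), so λ ≡ 3.
  x = λ² - 21 - 10 = 9 - 31 ≡ 15; y = λ·(21 - 15) - 21 ≡ 34. → (15, 34)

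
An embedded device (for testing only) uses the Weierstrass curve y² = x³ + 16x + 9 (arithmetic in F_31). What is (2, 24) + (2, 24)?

(0, 3)

tangent at (2, 24): λ = (3·2² + 16)/(2·24) ≡ 28/17. 17⁻¹ ≡ 11 (mod 31), so λ ≡ 28·11 ≡ 29.
  x = λ² - 2 - 2 = 841 - 4 ≡ 0; y = λ·(2 - 0) - 24 ≡ 3. → (0, 3)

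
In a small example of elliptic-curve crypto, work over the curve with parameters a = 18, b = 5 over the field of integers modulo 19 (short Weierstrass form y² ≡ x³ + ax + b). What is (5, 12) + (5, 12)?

tangent at (5, 12): λ = (3·5² + 18)/(2·12) ≡ 17/5. 5⁻¹ ≡ 4 (mod 19) since 5·4 = 20 ≡ 1, so λ ≡ 17·4 ≡ 11.
  x = λ² - 5 - 5 = 121 - 10 ≡ 16; y = λ·(5 - 16) - 12 ≡ 0. → (16, 0)

(16, 0)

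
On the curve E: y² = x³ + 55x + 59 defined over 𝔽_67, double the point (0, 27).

tangent at (0, 27): λ = (3·0² + 55)/(2·27) ≡ 55/54. 54⁻¹ ≡ 36 (mod 67), so λ ≡ 55·36 ≡ 37.
  x = λ² - 0 - 0 = 1369 - 0 ≡ 29; y = λ·(0 - 29) - 27 ≡ 39. → (29, 39)

(29, 39)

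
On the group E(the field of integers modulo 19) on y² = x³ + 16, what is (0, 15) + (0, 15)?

tangent at (0, 15): λ = (3·0² + 0)/(2·15) ≡ 0/11. 11⁻¹ ≡ 7 (mod 19), so λ ≡ 0·7 ≡ 0.
  x = λ² - 0 - 0 = 0 - 0 ≡ 0; y = λ·(0 - 0) - 15 ≡ 4. → (0, 4)

(0, 4)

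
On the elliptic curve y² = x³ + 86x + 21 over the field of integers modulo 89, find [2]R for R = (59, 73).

(5, 65)

tangent at (59, 73): λ = (3·59² + 86)/(2·73) ≡ 27/57. 57⁻¹ ≡ 25 (mod 89), so λ ≡ 27·25 ≡ 52.
  x = λ² - 59 - 59 = 2704 - 118 ≡ 5; y = λ·(59 - 5) - 73 ≡ 65. → (5, 65)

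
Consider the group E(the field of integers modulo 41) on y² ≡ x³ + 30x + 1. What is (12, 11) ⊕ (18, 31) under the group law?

(13, 13)

(12, 11) + (18, 31). λ = (31 - 11)/(18 - 12) ≡ 20/6 mod 41. 6⁻¹ ≡ 7 (mod 41) since 6·7 = 42 ≡ 1, so λ ≡ 17.
  x = λ² - 12 - 18 = 289 - 30 ≡ 13; y = λ·(12 - 13) - 11 ≡ 13. → (13, 13)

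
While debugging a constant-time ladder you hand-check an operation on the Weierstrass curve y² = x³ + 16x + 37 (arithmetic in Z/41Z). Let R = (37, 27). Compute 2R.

tangent at (37, 27): λ = (3·37² + 16)/(2·27) ≡ 23/13. 13⁻¹ ≡ 19 (mod 41), so λ ≡ 23·19 ≡ 27.
  x = λ² - 37 - 37 = 729 - 74 ≡ 40; y = λ·(37 - 40) - 27 ≡ 15. → (40, 15)

(40, 15)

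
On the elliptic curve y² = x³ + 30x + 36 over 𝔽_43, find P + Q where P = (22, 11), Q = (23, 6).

(22, 11) + (23, 6). λ = (6 - 11)/(23 - 22) ≡ 38/1 mod 43. 1⁻¹ ≡ 1 (mod 43), so λ ≡ 38.
  x = λ² - 22 - 23 = 1444 - 45 ≡ 23; y = λ·(22 - 23) - 11 ≡ 37. → (23, 37)

(23, 37)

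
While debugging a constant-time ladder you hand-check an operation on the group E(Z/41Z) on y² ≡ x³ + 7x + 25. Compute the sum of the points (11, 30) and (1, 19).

(38, 10)

(11, 30) + (1, 19). λ = (19 - 30)/(1 - 11) ≡ 30/31 mod 41. 31⁻¹ ≡ 4 (mod 41) since 31·4 = 124 ≡ 1, so λ ≡ 38.
  x = λ² - 11 - 1 = 1444 - 12 ≡ 38; y = λ·(11 - 38) - 30 ≡ 10. → (38, 10)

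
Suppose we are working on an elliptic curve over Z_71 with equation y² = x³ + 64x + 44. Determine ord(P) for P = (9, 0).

2P: (9, 0) + (9, 0): same x and y₁ ≡ -y₂, so the sum is the point at infinity.
2P = the point at infinity, so the order is 2.

2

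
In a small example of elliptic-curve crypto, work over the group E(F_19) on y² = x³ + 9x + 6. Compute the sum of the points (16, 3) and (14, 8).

(16, 3) + (14, 8). λ = (8 - 3)/(14 - 16) ≡ 5/17 mod 19. 17⁻¹ ≡ 9 (mod 19) since 17·9 = 153 ≡ 1, so λ ≡ 7.
  x = λ² - 16 - 14 = 49 - 30 ≡ 0; y = λ·(16 - 0) - 3 ≡ 14. → (0, 14)

(0, 14)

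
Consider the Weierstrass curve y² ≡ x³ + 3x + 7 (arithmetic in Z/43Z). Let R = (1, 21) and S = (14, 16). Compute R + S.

(1, 21) + (14, 16). λ = (16 - 21)/(14 - 1) ≡ 38/13 mod 43. 13⁻¹ ≡ 10 (mod 43), so λ ≡ 36.
  x = λ² - 1 - 14 = 1296 - 15 ≡ 34; y = λ·(1 - 34) - 21 ≡ 38. → (34, 38)

(34, 38)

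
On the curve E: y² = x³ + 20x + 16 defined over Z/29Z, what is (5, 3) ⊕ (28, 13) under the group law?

(5, 3) + (28, 13). λ = (13 - 3)/(28 - 5) ≡ 10/23 mod 29. 23⁻¹ ≡ 24 (mod 29), so λ ≡ 8.
  x = λ² - 5 - 28 = 64 - 33 ≡ 2; y = λ·(5 - 2) - 3 ≡ 21. → (2, 21)

(2, 21)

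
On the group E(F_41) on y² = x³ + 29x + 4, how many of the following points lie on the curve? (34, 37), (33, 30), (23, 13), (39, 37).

(34, 37): 37² ≡ 16, rhs ≡ 32 → off.
(33, 30): 30² ≡ 39, rhs ≡ 39 → on.
(23, 13): 13² ≡ 5, rhs ≡ 5 → on.
(39, 37): 37² ≡ 16, rhs ≡ 20 → off.

2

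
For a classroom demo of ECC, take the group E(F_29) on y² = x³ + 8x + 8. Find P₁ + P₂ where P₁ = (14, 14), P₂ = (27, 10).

(8, 2)

(14, 14) + (27, 10). λ = (10 - 14)/(27 - 14) ≡ 25/13 mod 29. 13⁻¹ ≡ 9 (mod 29) since 13·9 = 117 ≡ 1, so λ ≡ 22.
  x = λ² - 14 - 27 = 484 - 41 ≡ 8; y = λ·(14 - 8) - 14 ≡ 2. → (8, 2)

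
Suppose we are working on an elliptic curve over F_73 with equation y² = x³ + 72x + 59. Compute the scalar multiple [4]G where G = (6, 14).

Repeated addition: build up to 4G.
2G: tangent at (6, 14): λ = (3·6² + 72)/(2·14) ≡ 34/28. 28⁻¹ ≡ 60 (mod 73), so λ ≡ 34·60 ≡ 69.
  x = λ² - 6 - 6 = 4761 - 12 ≡ 4; y = λ·(6 - 4) - 14 ≡ 51. → (4, 51)
3G: (4, 51) + (6, 14). λ = (14 - 51)/(6 - 4) ≡ 36/2 mod 73. 2⁻¹ ≡ 37 (mod 73), so λ ≡ 18.
  x = λ² - 4 - 6 = 324 - 10 ≡ 22; y = λ·(4 - 22) - 51 ≡ 63. → (22, 63)
4G: (22, 63) + (6, 14). λ = (14 - 63)/(6 - 22) ≡ 24/57 mod 73. 57⁻¹ ≡ 41 (mod 73), so λ ≡ 35.
  x = λ² - 22 - 6 = 1225 - 28 ≡ 29; y = λ·(22 - 29) - 63 ≡ 57. → (29, 57)

(29, 57)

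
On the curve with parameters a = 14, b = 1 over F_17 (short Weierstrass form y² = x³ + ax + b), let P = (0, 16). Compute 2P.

(15, 4)

tangent at (0, 16): λ = (3·0² + 14)/(2·16) ≡ 14/15. 15⁻¹ ≡ 8 (mod 17), so λ ≡ 14·8 ≡ 10.
  x = λ² - 0 - 0 = 100 - 0 ≡ 15; y = λ·(0 - 15) - 16 ≡ 4. → (15, 4)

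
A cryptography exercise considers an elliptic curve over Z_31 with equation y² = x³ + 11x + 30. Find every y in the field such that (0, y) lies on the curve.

none

x³ + 11x + 30 = 30 ≡ 30 (mod 31).
30 is a non-residue mod 31; no y exists.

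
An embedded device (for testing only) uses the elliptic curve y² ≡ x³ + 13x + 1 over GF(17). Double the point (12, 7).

tangent at (12, 7): λ = (3·12² + 13)/(2·7) ≡ 3/14. 14⁻¹ ≡ 11 (mod 17), so λ ≡ 3·11 ≡ 16.
  x = λ² - 12 - 12 = 256 - 24 ≡ 11; y = λ·(12 - 11) - 7 ≡ 9. → (11, 9)

(11, 9)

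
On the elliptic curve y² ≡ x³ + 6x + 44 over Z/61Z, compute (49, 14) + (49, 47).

The two points share x = 49 and their y-coordinates satisfy 14 + 47 ≡ 0 (mod 61), so they are inverses. Their sum is 𝒪.

O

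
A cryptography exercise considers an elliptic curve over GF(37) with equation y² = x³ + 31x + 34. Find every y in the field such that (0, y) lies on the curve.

x³ + 31x + 34 = 34 ≡ 34 (mod 37).
Square roots of 34 mod 37: 16 and 21 (since 16² = 256 ≡ 34).

16, 21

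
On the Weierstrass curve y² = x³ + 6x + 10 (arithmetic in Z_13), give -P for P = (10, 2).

(10, 11)

-(10, 2) = (10, -2 mod 13) = (10, 11).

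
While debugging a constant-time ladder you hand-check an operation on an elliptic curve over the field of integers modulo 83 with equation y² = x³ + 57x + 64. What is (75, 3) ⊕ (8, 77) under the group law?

(59, 71)

(75, 3) + (8, 77). λ = (77 - 3)/(8 - 75) ≡ 74/16 mod 83. 16⁻¹ ≡ 26 (mod 83), so λ ≡ 15.
  x = λ² - 75 - 8 = 225 - 83 ≡ 59; y = λ·(75 - 59) - 3 ≡ 71. → (59, 71)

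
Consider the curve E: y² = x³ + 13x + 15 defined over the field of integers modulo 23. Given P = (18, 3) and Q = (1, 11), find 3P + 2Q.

First 3P:
Repeated addition: build up to 3P.
2P: tangent at (18, 3): λ = (3·18² + 13)/(2·3) ≡ 19/6. 6⁻¹ ≡ 4 (mod 23) since 6·4 = 24 ≡ 1, so λ ≡ 19·4 ≡ 7.
  x = λ² - 18 - 18 = 49 - 36 ≡ 13; y = λ·(18 - 13) - 3 ≡ 9. → (13, 9)
3P: (13, 9) + (18, 3). λ = (3 - 9)/(18 - 13) ≡ 17/5 mod 23. 5⁻¹ ≡ 14 (mod 23), so λ ≡ 8.
  x = λ² - 13 - 18 = 64 - 31 ≡ 10; y = λ·(13 - 10) - 9 ≡ 15. → (10, 15)
3P = (10, 15).
Next 2Q:
Repeated addition: build up to 2Q.
2Q: tangent at (1, 11): λ = (3·1² + 13)/(2·11) ≡ 16/22. 22⁻¹ ≡ 22 (mod 23), so λ ≡ 16·22 ≡ 7.
  x = λ² - 1 - 1 = 49 - 2 ≡ 1; y = λ·(1 - 1) - 11 ≡ 12. → (1, 12)
2Q = (1, 12).
Finally 3P + 2Q:
(10, 15) + (1, 12). λ = (12 - 15)/(1 - 10) ≡ 20/14 mod 23. 14⁻¹ ≡ 5 (mod 23) since 14·5 = 70 ≡ 1, so λ ≡ 8.
  x = λ² - 10 - 1 = 64 - 11 ≡ 7; y = λ·(10 - 7) - 15 ≡ 9. → (7, 9)

(7, 9)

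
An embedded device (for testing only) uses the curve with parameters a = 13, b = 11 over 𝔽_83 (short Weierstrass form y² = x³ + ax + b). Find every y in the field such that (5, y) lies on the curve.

x³ + 13x + 11 = 201 ≡ 35 (mod 83).
35 is a non-residue mod 83; no y exists.

none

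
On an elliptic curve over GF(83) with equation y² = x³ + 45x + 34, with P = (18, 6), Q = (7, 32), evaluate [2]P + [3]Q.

(62, 55)

First 2P:
Repeated addition: build up to 2P.
2P: tangent at (18, 6): λ = (3·18² + 45)/(2·6) ≡ 21/12. 12⁻¹ ≡ 7 (mod 83) since 12·7 = 84 ≡ 1, so λ ≡ 21·7 ≡ 64.
  x = λ² - 18 - 18 = 4096 - 36 ≡ 76; y = λ·(18 - 76) - 6 ≡ 17. → (76, 17)
2P = (76, 17).
Next 3Q:
Repeated addition: build up to 3Q.
2Q: tangent at (7, 32): λ = (3·7² + 45)/(2·32) ≡ 26/64. 64⁻¹ ≡ 48 (mod 83) since 64·48 = 3072 ≡ 1, so λ ≡ 26·48 ≡ 3.
  x = λ² - 7 - 7 = 9 - 14 ≡ 78; y = λ·(7 - 78) - 32 ≡ 4. → (78, 4)
3Q: (78, 4) + (7, 32). λ = (32 - 4)/(7 - 78) ≡ 28/12 mod 83. 12⁻¹ ≡ 7 (mod 83), so λ ≡ 30.
  x = λ² - 78 - 7 = 900 - 85 ≡ 68; y = λ·(78 - 68) - 4 ≡ 47. → (68, 47)
3Q = (68, 47).
Finally 2P + 3Q:
(76, 17) + (68, 47). λ = (47 - 17)/(68 - 76) ≡ 30/75 mod 83. 75⁻¹ ≡ 31 (mod 83) since 75·31 = 2325 ≡ 1, so λ ≡ 17.
  x = λ² - 76 - 68 = 289 - 144 ≡ 62; y = λ·(76 - 62) - 17 ≡ 55. → (62, 55)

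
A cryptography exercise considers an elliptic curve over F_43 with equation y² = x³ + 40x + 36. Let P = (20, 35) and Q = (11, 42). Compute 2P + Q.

(42, 9)

First 2P:
Repeated addition: build up to 2P.
2P: tangent at (20, 35): λ = (3·20² + 40)/(2·35) ≡ 36/27. 27⁻¹ ≡ 8 (mod 43) since 27·8 = 216 ≡ 1, so λ ≡ 36·8 ≡ 30.
  x = λ² - 20 - 20 = 900 - 40 ≡ 0; y = λ·(20 - 0) - 35 ≡ 6. → (0, 6)
2P = (0, 6).
Finally 2P + Q:
(0, 6) + (11, 42). λ = (42 - 6)/(11 - 0) ≡ 36/11 mod 43. 11⁻¹ ≡ 4 (mod 43) since 11·4 = 44 ≡ 1, so λ ≡ 15.
  x = λ² - 0 - 11 = 225 - 11 ≡ 42; y = λ·(0 - 42) - 6 ≡ 9. → (42, 9)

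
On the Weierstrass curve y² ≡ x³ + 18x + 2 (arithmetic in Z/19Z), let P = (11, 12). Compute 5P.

(3, 11)

Double-and-add on 5 = (101)₂. Start with P = (11, 12) for the leading 1-bit.
double: tangent at (11, 12): λ = (3·11² + 18)/(2·12) ≡ 1/5. 5⁻¹ ≡ 4 (mod 19), so λ ≡ 1·4 ≡ 4.
  x = λ² - 11 - 11 = 16 - 22 ≡ 13; y = λ·(11 - 13) - 12 ≡ 18. → (13, 18)
double: tangent at (13, 18): λ = (3·13² + 18)/(2·18) ≡ 12/17. 17⁻¹ ≡ 9 (mod 19), so λ ≡ 12·9 ≡ 13.
  x = λ² - 13 - 13 = 169 - 26 ≡ 10; y = λ·(13 - 10) - 18 ≡ 2. → (10, 2)
add P: (10, 2) + (11, 12). λ = (12 - 2)/(11 - 10) ≡ 10/1 mod 19. 1⁻¹ ≡ 1 (mod 19) since 1·1 = 1 ≡ 1, so λ ≡ 10.
  x = λ² - 10 - 11 = 100 - 21 ≡ 3; y = λ·(10 - 3) - 2 ≡ 11. → (3, 11)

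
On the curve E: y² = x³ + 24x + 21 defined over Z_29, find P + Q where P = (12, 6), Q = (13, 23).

(3, 2)

(12, 6) + (13, 23). λ = (23 - 6)/(13 - 12) ≡ 17/1 mod 29. 1⁻¹ ≡ 1 (mod 29) since 1·1 = 1 ≡ 1, so λ ≡ 17.
  x = λ² - 12 - 13 = 289 - 25 ≡ 3; y = λ·(12 - 3) - 6 ≡ 2. → (3, 2)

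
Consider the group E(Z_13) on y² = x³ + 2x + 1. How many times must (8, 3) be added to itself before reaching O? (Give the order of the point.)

2P: tangent at (8, 3): λ = (3·8² + 2)/(2·3) ≡ 12/6. 6⁻¹ ≡ 11 (mod 13), so λ ≡ 12·11 ≡ 2.
  x = λ² - 8 - 8 = 4 - 16 ≡ 1; y = λ·(8 - 1) - 3 ≡ 11. → (1, 11)
3P: (1, 11) + (8, 3). λ = (3 - 11)/(8 - 1) ≡ 5/7 mod 13. 7⁻¹ ≡ 2 (mod 13) since 7·2 = 14 ≡ 1, so λ ≡ 10.
  x = λ² - 1 - 8 = 100 - 9 ≡ 0; y = λ·(1 - 0) - 11 ≡ 12. → (0, 12)
4P: (0, 12) + (8, 3). λ = (3 - 12)/(8 - 0) ≡ 4/8 mod 13. 8⁻¹ ≡ 5 (mod 13) since 8·5 = 40 ≡ 1, so λ ≡ 7.
  x = λ² - 0 - 8 = 49 - 8 ≡ 2; y = λ·(0 - 2) - 12 ≡ 0. → (2, 0)
5P: (2, 0) + (8, 3). λ = (3 - 0)/(8 - 2) ≡ 3/6 mod 13. 6⁻¹ ≡ 11 (mod 13), so λ ≡ 7.
  x = λ² - 2 - 8 = 49 - 10 ≡ 0; y = λ·(2 - 0) - 0 ≡ 1. → (0, 1)
6P: (0, 1) + (8, 3). λ = (3 - 1)/(8 - 0) ≡ 2/8 mod 13. 8⁻¹ ≡ 5 (mod 13), so λ ≡ 10.
  x = λ² - 0 - 8 = 100 - 8 ≡ 1; y = λ·(0 - 1) - 1 ≡ 2. → (1, 2)
7P: (1, 2) + (8, 3). λ = (3 - 2)/(8 - 1) ≡ 1/7 mod 13. 7⁻¹ ≡ 2 (mod 13), so λ ≡ 2.
  x = λ² - 1 - 8 = 4 - 9 ≡ 8; y = λ·(1 - 8) - 2 ≡ 10. → (8, 10)
8P: (8, 10) + (8, 3): same x and y₁ ≡ -y₂, so the sum is O.
8P = O, so the order is 8.

8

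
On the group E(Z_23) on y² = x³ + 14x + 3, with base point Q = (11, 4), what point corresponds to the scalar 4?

Repeated addition: build up to 4Q.
2Q: tangent at (11, 4): λ = (3·11² + 14)/(2·4) ≡ 9/8. 8⁻¹ ≡ 3 (mod 23) since 8·3 = 24 ≡ 1, so λ ≡ 9·3 ≡ 4.
  x = λ² - 11 - 11 = 16 - 22 ≡ 17; y = λ·(11 - 17) - 4 ≡ 18. → (17, 18)
3Q: (17, 18) + (11, 4). λ = (4 - 18)/(11 - 17) ≡ 9/17 mod 23. 17⁻¹ ≡ 19 (mod 23) since 17·19 = 323 ≡ 1, so λ ≡ 10.
  x = λ² - 17 - 11 = 100 - 28 ≡ 3; y = λ·(17 - 3) - 18 ≡ 7. → (3, 7)
4Q: (3, 7) + (11, 4). λ = (4 - 7)/(11 - 3) ≡ 20/8 mod 23. 8⁻¹ ≡ 3 (mod 23) since 8·3 = 24 ≡ 1, so λ ≡ 14.
  x = λ² - 3 - 11 = 196 - 14 ≡ 21; y = λ·(3 - 21) - 7 ≡ 17. → (21, 17)

(21, 17)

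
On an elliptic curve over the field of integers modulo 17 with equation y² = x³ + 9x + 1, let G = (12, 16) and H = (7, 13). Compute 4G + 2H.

(16, 5)

First 4G:
Repeated addition: build up to 4G.
2G: tangent at (12, 16): λ = (3·12² + 9)/(2·16) ≡ 16/15. 15⁻¹ ≡ 8 (mod 17), so λ ≡ 16·8 ≡ 9.
  x = λ² - 12 - 12 = 81 - 24 ≡ 6; y = λ·(12 - 6) - 16 ≡ 4. → (6, 4)
3G: (6, 4) + (12, 16). λ = (16 - 4)/(12 - 6) ≡ 12/6 mod 17. 6⁻¹ ≡ 3 (mod 17), so λ ≡ 2.
  x = λ² - 6 - 12 = 4 - 18 ≡ 3; y = λ·(6 - 3) - 4 ≡ 2. → (3, 2)
4G: (3, 2) + (12, 16). λ = (16 - 2)/(12 - 3) ≡ 14/9 mod 17. 9⁻¹ ≡ 2 (mod 17), so λ ≡ 11.
  x = λ² - 3 - 12 = 121 - 15 ≡ 4; y = λ·(3 - 4) - 2 ≡ 4. → (4, 4)
4G = (4, 4).
Next 2H:
Repeated addition: build up to 2H.
2H: tangent at (7, 13): λ = (3·7² + 9)/(2·13) ≡ 3/9. 9⁻¹ ≡ 2 (mod 17) since 9·2 = 18 ≡ 1, so λ ≡ 3·2 ≡ 6.
  x = λ² - 7 - 7 = 36 - 14 ≡ 5; y = λ·(7 - 5) - 13 ≡ 16. → (5, 16)
2H = (5, 16).
Finally 4G + 2H:
(4, 4) + (5, 16). λ = (16 - 4)/(5 - 4) ≡ 12/1 mod 17. 1⁻¹ ≡ 1 (mod 17), so λ ≡ 12.
  x = λ² - 4 - 5 = 144 - 9 ≡ 16; y = λ·(4 - 16) - 4 ≡ 5. → (16, 5)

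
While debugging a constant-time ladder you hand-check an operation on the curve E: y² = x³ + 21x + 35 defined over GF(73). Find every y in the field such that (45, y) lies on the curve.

x³ + 21x + 35 = 92105 ≡ 52 (mod 73).
52 is a non-residue mod 73; no y exists.

none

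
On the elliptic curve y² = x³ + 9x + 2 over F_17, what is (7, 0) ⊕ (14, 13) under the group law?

(7, 0) + (14, 13). λ = (13 - 0)/(14 - 7) ≡ 13/7 mod 17. 7⁻¹ ≡ 5 (mod 17), so λ ≡ 14.
  x = λ² - 7 - 14 = 196 - 21 ≡ 5; y = λ·(7 - 5) - 0 ≡ 11. → (5, 11)

(5, 11)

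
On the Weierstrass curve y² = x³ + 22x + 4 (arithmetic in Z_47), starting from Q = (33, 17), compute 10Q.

(39, 31)

Double-and-add on 10 = (1010)₂. Start with Q = (33, 17) for the leading 1-bit.
double: tangent at (33, 17): λ = (3·33² + 22)/(2·17) ≡ 46/34. 34⁻¹ ≡ 18 (mod 47), so λ ≡ 46·18 ≡ 29.
  x = λ² - 33 - 33 = 841 - 66 ≡ 23; y = λ·(33 - 23) - 17 ≡ 38. → (23, 38)
double: tangent at (23, 38): λ = (3·23² + 22)/(2·38) ≡ 11/29. 29⁻¹ ≡ 13 (mod 47), so λ ≡ 11·13 ≡ 2.
  x = λ² - 23 - 23 = 4 - 46 ≡ 5; y = λ·(23 - 5) - 38 ≡ 45. → (5, 45)
add Q: (5, 45) + (33, 17). λ = (17 - 45)/(33 - 5) ≡ 19/28 mod 47. 28⁻¹ ≡ 42 (mod 47), so λ ≡ 46.
  x = λ² - 5 - 33 = 2116 - 38 ≡ 10; y = λ·(5 - 10) - 45 ≡ 7. → (10, 7)
double: tangent at (10, 7): λ = (3·10² + 22)/(2·7) ≡ 40/14. 14⁻¹ ≡ 37 (mod 47), so λ ≡ 40·37 ≡ 23.
  x = λ² - 10 - 10 = 529 - 20 ≡ 39; y = λ·(10 - 39) - 7 ≡ 31. → (39, 31)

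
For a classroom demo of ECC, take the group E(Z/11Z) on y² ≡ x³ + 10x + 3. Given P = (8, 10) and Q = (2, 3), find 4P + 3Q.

First 4P:
Repeated addition: build up to 4P.
2P: tangent at (8, 10): λ = (3·8² + 10)/(2·10) ≡ 4/9. 9⁻¹ ≡ 5 (mod 11), so λ ≡ 4·5 ≡ 9.
  x = λ² - 8 - 8 = 81 - 16 ≡ 10; y = λ·(8 - 10) - 10 ≡ 5. → (10, 5)
3P: (10, 5) + (8, 10). λ = (10 - 5)/(8 - 10) ≡ 5/9 mod 11. 9⁻¹ ≡ 5 (mod 11) since 9·5 = 45 ≡ 1, so λ ≡ 3.
  x = λ² - 10 - 8 = 9 - 18 ≡ 2; y = λ·(10 - 2) - 5 ≡ 8. → (2, 8)
4P: (2, 8) + (8, 10). λ = (10 - 8)/(8 - 2) ≡ 2/6 mod 11. 6⁻¹ ≡ 2 (mod 11), so λ ≡ 4.
  x = λ² - 2 - 8 = 16 - 10 ≡ 6; y = λ·(2 - 6) - 8 ≡ 9. → (6, 9)
4P = (6, 9).
Next 3Q:
Repeated addition: build up to 3Q.
2Q: tangent at (2, 3): λ = (3·2² + 10)/(2·3) ≡ 0/6. 6⁻¹ ≡ 2 (mod 11) since 6·2 = 12 ≡ 1, so λ ≡ 0·2 ≡ 0.
  x = λ² - 2 - 2 = 0 - 4 ≡ 7; y = λ·(2 - 7) - 3 ≡ 8. → (7, 8)
3Q: (7, 8) + (2, 3). λ = (3 - 8)/(2 - 7) ≡ 6/6 mod 11. 6⁻¹ ≡ 2 (mod 11) since 6·2 = 12 ≡ 1, so λ ≡ 1.
  x = λ² - 7 - 2 = 1 - 9 ≡ 3; y = λ·(7 - 3) - 8 ≡ 7. → (3, 7)
3Q = (3, 7).
Finally 4P + 3Q:
(6, 9) + (3, 7). λ = (7 - 9)/(3 - 6) ≡ 9/8 mod 11. 8⁻¹ ≡ 7 (mod 11), so λ ≡ 8.
  x = λ² - 6 - 3 = 64 - 9 ≡ 0; y = λ·(6 - 0) - 9 ≡ 6. → (0, 6)

(0, 6)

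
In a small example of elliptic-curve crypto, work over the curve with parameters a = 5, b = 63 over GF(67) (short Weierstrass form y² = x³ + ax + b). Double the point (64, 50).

(15, 30)

tangent at (64, 50): λ = (3·64² + 5)/(2·50) ≡ 32/33. 33⁻¹ ≡ 65 (mod 67) since 33·65 = 2145 ≡ 1, so λ ≡ 32·65 ≡ 3.
  x = λ² - 64 - 64 = 9 - 128 ≡ 15; y = λ·(64 - 15) - 50 ≡ 30. → (15, 30)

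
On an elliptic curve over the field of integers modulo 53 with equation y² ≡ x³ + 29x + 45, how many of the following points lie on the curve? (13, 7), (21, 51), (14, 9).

(13, 7): 7² ≡ 49, rhs ≡ 22 → off.
(21, 51): 51² ≡ 4, rhs ≡ 4 → on.
(14, 9): 9² ≡ 28, rhs ≡ 15 → off.

1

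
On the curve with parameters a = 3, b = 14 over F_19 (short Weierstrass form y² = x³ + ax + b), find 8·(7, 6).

Write P = (7, 6).
Double-and-add on 8 = (1000)₂. Start with P = (7, 6) for the leading 1-bit.
double: tangent at (7, 6): λ = (3·7² + 3)/(2·6) ≡ 17/12. 12⁻¹ ≡ 8 (mod 19), so λ ≡ 17·8 ≡ 3.
  x = λ² - 7 - 7 = 9 - 14 ≡ 14; y = λ·(7 - 14) - 6 ≡ 11. → (14, 11)
double: tangent at (14, 11): λ = (3·14² + 3)/(2·11) ≡ 2/3. 3⁻¹ ≡ 13 (mod 19), so λ ≡ 2·13 ≡ 7.
  x = λ² - 14 - 14 = 49 - 28 ≡ 2; y = λ·(14 - 2) - 11 ≡ 16. → (2, 16)
double: tangent at (2, 16): λ = (3·2² + 3)/(2·16) ≡ 15/13. 13⁻¹ ≡ 3 (mod 19), so λ ≡ 15·3 ≡ 7.
  x = λ² - 2 - 2 = 49 - 4 ≡ 7; y = λ·(2 - 7) - 16 ≡ 6. → (7, 6)

(7, 6)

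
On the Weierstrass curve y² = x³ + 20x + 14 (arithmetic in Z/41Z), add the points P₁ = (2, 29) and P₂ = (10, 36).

(2, 29) + (10, 36). λ = (36 - 29)/(10 - 2) ≡ 7/8 mod 41. 8⁻¹ ≡ 36 (mod 41) since 8·36 = 288 ≡ 1, so λ ≡ 6.
  x = λ² - 2 - 10 = 36 - 12 ≡ 24; y = λ·(2 - 24) - 29 ≡ 3. → (24, 3)

(24, 3)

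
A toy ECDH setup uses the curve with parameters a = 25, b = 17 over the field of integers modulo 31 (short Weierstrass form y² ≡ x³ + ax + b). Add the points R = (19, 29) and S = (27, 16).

(23, 24)

(19, 29) + (27, 16). λ = (16 - 29)/(27 - 19) ≡ 18/8 mod 31. 8⁻¹ ≡ 4 (mod 31), so λ ≡ 10.
  x = λ² - 19 - 27 = 100 - 46 ≡ 23; y = λ·(19 - 23) - 29 ≡ 24. → (23, 24)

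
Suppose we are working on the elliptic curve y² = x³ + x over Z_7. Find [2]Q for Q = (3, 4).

tangent at (3, 4): λ = (3·3² + 1)/(2·4) ≡ 0/1. 1⁻¹ ≡ 1 (mod 7), so λ ≡ 0·1 ≡ 0.
  x = λ² - 3 - 3 = 0 - 6 ≡ 1; y = λ·(3 - 1) - 4 ≡ 3. → (1, 3)

(1, 3)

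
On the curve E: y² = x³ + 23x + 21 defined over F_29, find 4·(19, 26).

Write G = (19, 26).
Double-and-add on 4 = (100)₂. Start with G = (19, 26) for the leading 1-bit.
double: tangent at (19, 26): λ = (3·19² + 23)/(2·26) ≡ 4/23. 23⁻¹ ≡ 24 (mod 29) since 23·24 = 552 ≡ 1, so λ ≡ 4·24 ≡ 9.
  x = λ² - 19 - 19 = 81 - 38 ≡ 14; y = λ·(19 - 14) - 26 ≡ 19. → (14, 19)
double: tangent at (14, 19): λ = (3·14² + 23)/(2·19) ≡ 2/9. 9⁻¹ ≡ 13 (mod 29) since 9·13 = 117 ≡ 1, so λ ≡ 2·13 ≡ 26.
  x = λ² - 14 - 14 = 676 - 28 ≡ 10; y = λ·(14 - 10) - 19 ≡ 27. → (10, 27)

(10, 27)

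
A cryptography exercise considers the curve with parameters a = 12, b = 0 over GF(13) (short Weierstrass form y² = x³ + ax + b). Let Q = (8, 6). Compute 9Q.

(8, 6)

Repeated addition: build up to 9Q.
2Q: tangent at (8, 6): λ = (3·8² + 12)/(2·6) ≡ 9/12. 12⁻¹ ≡ 12 (mod 13) since 12·12 = 144 ≡ 1, so λ ≡ 9·12 ≡ 4.
  x = λ² - 8 - 8 = 16 - 16 ≡ 0; y = λ·(8 - 0) - 6 ≡ 0. → (0, 0)
3Q: (0, 0) + (8, 6). λ = (6 - 0)/(8 - 0) ≡ 6/8 mod 13. 8⁻¹ ≡ 5 (mod 13) since 8·5 = 40 ≡ 1, so λ ≡ 4.
  x = λ² - 0 - 8 = 16 - 8 ≡ 8; y = λ·(0 - 8) - 0 ≡ 7. → (8, 7)
4Q: (8, 7) + (8, 6): same x and y₁ ≡ -y₂, so the sum is ∞.
5Q: ∞ + (8, 6) = (8, 6) (identity).
6Q: tangent at (8, 6): λ = (3·8² + 12)/(2·6) ≡ 9/12. 12⁻¹ ≡ 12 (mod 13), so λ ≡ 9·12 ≡ 4.
  x = λ² - 8 - 8 = 16 - 16 ≡ 0; y = λ·(8 - 0) - 6 ≡ 0. → (0, 0)
7Q: (0, 0) + (8, 6). λ = (6 - 0)/(8 - 0) ≡ 6/8 mod 13. 8⁻¹ ≡ 5 (mod 13), so λ ≡ 4.
  x = λ² - 0 - 8 = 16 - 8 ≡ 8; y = λ·(0 - 8) - 0 ≡ 7. → (8, 7)
8Q: (8, 7) + (8, 6): same x and y₁ ≡ -y₂, so the sum is ∞.
9Q: ∞ + (8, 6) = (8, 6) (identity).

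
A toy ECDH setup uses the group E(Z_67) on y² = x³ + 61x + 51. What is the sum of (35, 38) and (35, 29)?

The two points share x = 35 and their y-coordinates satisfy 38 + 29 ≡ 0 (mod 67), so they are inverses. Their sum is the point at infinity.

O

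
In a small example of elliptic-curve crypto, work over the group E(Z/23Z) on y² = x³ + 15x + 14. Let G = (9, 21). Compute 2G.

(8, 18)

tangent at (9, 21): λ = (3·9² + 15)/(2·21) ≡ 5/19. 19⁻¹ ≡ 17 (mod 23) since 19·17 = 323 ≡ 1, so λ ≡ 5·17 ≡ 16.
  x = λ² - 9 - 9 = 256 - 18 ≡ 8; y = λ·(9 - 8) - 21 ≡ 18. → (8, 18)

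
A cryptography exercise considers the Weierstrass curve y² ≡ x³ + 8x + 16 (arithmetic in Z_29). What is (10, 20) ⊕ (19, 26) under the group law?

(10, 20) + (19, 26). λ = (26 - 20)/(19 - 10) ≡ 6/9 mod 29. 9⁻¹ ≡ 13 (mod 29), so λ ≡ 20.
  x = λ² - 10 - 19 = 400 - 29 ≡ 23; y = λ·(10 - 23) - 20 ≡ 10. → (23, 10)

(23, 10)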